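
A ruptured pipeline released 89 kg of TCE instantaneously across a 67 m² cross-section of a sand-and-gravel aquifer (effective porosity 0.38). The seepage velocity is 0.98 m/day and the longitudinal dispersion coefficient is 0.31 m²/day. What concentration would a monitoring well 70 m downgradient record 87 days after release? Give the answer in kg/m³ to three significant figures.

For an instantaneous plane source, C(x,t) = M/(n_e·A·√(4πDt)) · exp(−(x−vt)²/(4Dt)), with n_e·A the pore (flow) area.
Plume center vt = 0.98 × 87 = 85.26 m, so the well at 70 m is 15.26 m upgradient of the peak.
√(4πDt) = 18.41 m, giving peak height M/(n_e·A·√(4πDt)) = 89/(0.38 × 67 × 18.41) = 0.1899 kg/m³.
(x−vt)²/(4Dt) = (-15.26)²/(4 × 0.31 × 87) = 2.159; exp(−2.159) = 0.1154.
C = 0.1899 × 0.1154 = 0.0219 kg/m³.

0.0219 kg/m³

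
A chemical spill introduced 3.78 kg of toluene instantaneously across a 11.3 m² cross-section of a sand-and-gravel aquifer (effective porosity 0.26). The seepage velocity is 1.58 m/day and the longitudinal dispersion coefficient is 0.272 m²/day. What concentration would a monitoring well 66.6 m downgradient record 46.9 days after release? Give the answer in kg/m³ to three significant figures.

For an instantaneous plane source, C(x,t) = M/(n_e·A·√(4πDt)) · exp(−(x−vt)²/(4Dt)), with n_e·A the pore (flow) area.
Plume center vt = 1.58 × 46.9 = 74.102 m, so the well at 66.6 m is 7.502 m upgradient of the peak.
√(4πDt) = 12.66 m, giving peak height M/(n_e·A·√(4πDt)) = 3.78/(0.26 × 11.3 × 12.66) = 0.1016 kg/m³.
(x−vt)²/(4Dt) = (-7.502)²/(4 × 0.272 × 46.9) = 1.103; exp(−1.103) = 0.3319.
C = 0.1016 × 0.3319 = 0.0337 kg/m³.

0.0337 kg/m³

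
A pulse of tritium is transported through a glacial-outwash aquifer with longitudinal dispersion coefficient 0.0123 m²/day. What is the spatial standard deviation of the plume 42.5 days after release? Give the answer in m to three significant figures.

1.02 m

Dispersive spreading gives a Gaussian with σ² = 2Dt; advection only shifts the center.
σ = √(2 × 0.0123 × 42.5) = 1.02 m.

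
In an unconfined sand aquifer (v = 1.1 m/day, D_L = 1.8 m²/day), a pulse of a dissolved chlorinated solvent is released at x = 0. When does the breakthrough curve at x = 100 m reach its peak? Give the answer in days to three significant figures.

89.4 days

For the 1D instantaneous-source solution, setting ∂C/∂t = 0 at fixed x gives v²t² + 2Dt − x² = 0, so t = (√(D² + v²x²) − D)/v².
√(D² + v²x²) = √(1.8² + 1.1² × 100²) = 110.0; v² = 1.21.
t = (110.0 − 1.8)/1.21 = 89.4 days (vs. the pure-advection estimate x/v = 90.9 d).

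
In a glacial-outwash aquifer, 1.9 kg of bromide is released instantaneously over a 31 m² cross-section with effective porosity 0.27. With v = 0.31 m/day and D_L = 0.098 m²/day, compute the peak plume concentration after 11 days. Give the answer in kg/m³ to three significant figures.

0.0617 kg/m³

The peak of an instantaneous 1D plume sits at x = vt; there the Gaussian factor is 1 and C_max = M/(n_e·A·√(4πDt)), where n_e·A is the pore area the mass is dissolved in.
√(4πDt) = √(4π × 0.098 × 11) = 3.681 m, so C_max = 1.9/(0.27 × 31 × 3.681) = 0.0617 kg/m³.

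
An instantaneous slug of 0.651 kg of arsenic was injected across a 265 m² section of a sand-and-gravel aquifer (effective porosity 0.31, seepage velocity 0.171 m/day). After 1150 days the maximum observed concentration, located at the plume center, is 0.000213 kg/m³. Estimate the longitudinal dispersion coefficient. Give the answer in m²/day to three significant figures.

At the plume center C_max = M/(n_e·A·√(4πDt)), so D = M²/(4πt·(n_e·A·C_max)²).
n_e·A·C_max = 0.31 × 265 × 0.000213 = 0.01750 kg/m.
D = 0.651²/(4π × 1150 × 0.01750²) = 0.0958 m²/day.

0.0958 m²/day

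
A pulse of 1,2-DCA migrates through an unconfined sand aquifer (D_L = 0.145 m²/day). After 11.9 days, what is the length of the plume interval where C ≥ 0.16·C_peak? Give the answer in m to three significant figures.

7.11 m

The plume is Gaussian with σ = √(2Dt) = √(2 × 0.145 × 11.9) = 1.858 m.
C/C_peak = exp(−Δx²/(2σ²)) = 0.16 ⇒ Δx = σ·√(−2 ln 0.16) = 1.858 × 1.914 = 3.556 m.
Width = 2Δx = 7.11 m.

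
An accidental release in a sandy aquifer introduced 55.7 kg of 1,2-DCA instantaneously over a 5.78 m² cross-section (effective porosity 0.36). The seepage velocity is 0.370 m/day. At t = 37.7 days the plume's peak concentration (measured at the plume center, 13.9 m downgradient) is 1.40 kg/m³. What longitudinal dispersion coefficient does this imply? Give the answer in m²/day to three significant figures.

At the plume center C_max = M/(n_e·A·√(4πDt)), so D = M²/(4πt·(n_e·A·C_max)²).
n_e·A·C_max = 0.36 × 5.78 × 1.40 = 2.913 kg/m.
D = 55.7²/(4π × 37.7 × 2.913²) = 0.772 m²/day.

0.772 m²/day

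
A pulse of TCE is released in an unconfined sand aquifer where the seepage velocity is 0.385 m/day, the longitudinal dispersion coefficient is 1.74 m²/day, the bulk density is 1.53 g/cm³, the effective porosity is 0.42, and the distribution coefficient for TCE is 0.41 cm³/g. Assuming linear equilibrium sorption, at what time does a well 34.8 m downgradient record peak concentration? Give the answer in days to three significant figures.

198 days

Retardation factor R = 1 + ρ_b·K_d/n = 1 + 1.53 × 0.41/0.42 = 2.494.
Sorption retards both mechanisms: v_R = v/R = 0.1544 m/day, D_R = D/R = 0.6977 m²/day.
Peak time from v_R²t² + 2D_R t − x² = 0: t = (√(D_R² + v_R²x²) − D_R)/v_R².
√(D_R² + v_R²x²) = √(0.6977² + 0.1544² × 34.8²) = 5.418; v_R² = 0.02384.
t = (5.418 − 0.6977)/0.02384 = 198 days.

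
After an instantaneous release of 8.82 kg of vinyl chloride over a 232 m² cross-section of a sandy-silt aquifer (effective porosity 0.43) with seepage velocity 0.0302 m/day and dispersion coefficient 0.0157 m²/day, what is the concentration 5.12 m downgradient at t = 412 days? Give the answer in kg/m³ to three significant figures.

For an instantaneous plane source, C(x,t) = M/(n_e·A·√(4πDt)) · exp(−(x−vt)²/(4Dt)), with n_e·A the pore (flow) area.
Plume center vt = 0.0302 × 412 = 12.4424 m, so the well at 5.12 m is 7.3224 m upgradient of the peak.
√(4πDt) = 9.016 m, giving peak height M/(n_e·A·√(4πDt)) = 8.82/(0.43 × 232 × 9.016) = 0.009806 kg/m³.
(x−vt)²/(4Dt) = (-7.3224)²/(4 × 0.0157 × 412) = 2.072; exp(−2.072) = 0.1259.
C = 0.009806 × 0.1259 = 0.00123 kg/m³.

0.00123 kg/m³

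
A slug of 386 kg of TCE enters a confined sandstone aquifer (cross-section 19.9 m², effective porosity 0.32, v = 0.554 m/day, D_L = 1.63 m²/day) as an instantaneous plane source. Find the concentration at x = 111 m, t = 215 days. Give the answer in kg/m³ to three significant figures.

0.872 kg/m³

For an instantaneous plane source, C(x,t) = M/(n_e·A·√(4πDt)) · exp(−(x−vt)²/(4Dt)), with n_e·A the pore (flow) area.
Plume center vt = 0.554 × 215 = 119.11 m, so the well at 111 m is 8.11 m upgradient of the peak.
√(4πDt) = 66.36 m, giving peak height M/(n_e·A·√(4πDt)) = 386/(0.32 × 19.9 × 66.36) = 0.9134 kg/m³.
(x−vt)²/(4Dt) = (-8.11)²/(4 × 1.63 × 215) = 0.04692; exp(−0.04692) = 0.9542.
C = 0.9134 × 0.9542 = 0.872 kg/m³.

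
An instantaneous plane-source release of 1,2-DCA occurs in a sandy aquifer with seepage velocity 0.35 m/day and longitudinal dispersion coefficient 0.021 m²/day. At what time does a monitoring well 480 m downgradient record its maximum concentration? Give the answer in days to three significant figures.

For the 1D instantaneous-source solution, setting ∂C/∂t = 0 at fixed x gives v²t² + 2Dt − x² = 0, so t = (√(D² + v²x²) − D)/v².
√(D² + v²x²) = √(0.021² + 0.35² × 480²) = 168.0; v² = 0.1225.
t = (168.0 − 0.021)/0.1225 = 1370 days (vs. the pure-advection estimate x/v = 1370 d).

1370 days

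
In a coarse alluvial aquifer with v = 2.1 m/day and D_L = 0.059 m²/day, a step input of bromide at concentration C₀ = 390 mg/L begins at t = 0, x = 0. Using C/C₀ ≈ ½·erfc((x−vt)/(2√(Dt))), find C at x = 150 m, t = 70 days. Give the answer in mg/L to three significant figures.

For a continuous step input, C/C₀ ≈ ½·erfc((x−vt)/(2√(Dt))).
vt = 2.1 × 70 = 147 m and 2√(Dt) = 2√(0.059 × 70) = 4.064 m.
Argument (x−vt)/(2√(Dt)) = (150 − 147)/4.064 = 0.7382; ½·erfc(0.7382) = 0.1482.
C = 390 × 0.1482 = 57.8 mg/L.

57.8 mg/L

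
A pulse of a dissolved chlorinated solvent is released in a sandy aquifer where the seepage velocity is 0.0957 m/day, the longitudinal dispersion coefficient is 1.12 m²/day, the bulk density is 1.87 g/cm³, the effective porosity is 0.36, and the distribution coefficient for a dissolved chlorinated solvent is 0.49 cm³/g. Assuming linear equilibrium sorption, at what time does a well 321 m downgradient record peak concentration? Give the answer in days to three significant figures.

Retardation factor R = 1 + ρ_b·K_d/n = 1 + 1.87 × 0.49/0.36 = 3.545.
Sorption retards both mechanisms: v_R = v/R = 0.02700 m/day, D_R = D/R = 0.3159 m²/day.
Peak time from v_R²t² + 2D_R t − x² = 0: t = (√(D_R² + v_R²x²) − D_R)/v_R².
√(D_R² + v_R²x²) = √(0.3159² + 0.02700² × 321²) = 8.673; v_R² = 0.0007290.
t = (8.673 − 0.3159)/0.0007290 = 11500 days.

11500 days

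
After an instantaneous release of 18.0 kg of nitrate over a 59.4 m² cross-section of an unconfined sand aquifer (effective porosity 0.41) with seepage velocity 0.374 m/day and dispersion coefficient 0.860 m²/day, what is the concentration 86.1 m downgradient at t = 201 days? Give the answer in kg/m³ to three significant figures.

0.0133 kg/m³

For an instantaneous plane source, C(x,t) = M/(n_e·A·√(4πDt)) · exp(−(x−vt)²/(4Dt)), with n_e·A the pore (flow) area.
Plume center vt = 0.374 × 201 = 75.174 m, so the well at 86.1 m is 10.926 m downgradient of the peak.
√(4πDt) = 46.61 m, giving peak height M/(n_e·A·√(4πDt)) = 18.0/(0.41 × 59.4 × 46.61) = 0.01586 kg/m³.
(x−vt)²/(4Dt) = (10.926)²/(4 × 0.860 × 201) = 0.1727; exp(−0.1727) = 0.8414.
C = 0.01586 × 0.8414 = 0.0133 kg/m³.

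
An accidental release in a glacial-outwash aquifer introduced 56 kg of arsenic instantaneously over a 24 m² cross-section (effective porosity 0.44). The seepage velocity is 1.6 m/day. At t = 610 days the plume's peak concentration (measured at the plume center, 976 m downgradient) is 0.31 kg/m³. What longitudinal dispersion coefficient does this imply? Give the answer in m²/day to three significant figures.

0.0382 m²/day

At the plume center C_max = M/(n_e·A·√(4πDt)), so D = M²/(4πt·(n_e·A·C_max)²).
n_e·A·C_max = 0.44 × 24 × 0.31 = 3.274 kg/m.
D = 56²/(4π × 610 × 3.274²) = 0.0382 m²/day.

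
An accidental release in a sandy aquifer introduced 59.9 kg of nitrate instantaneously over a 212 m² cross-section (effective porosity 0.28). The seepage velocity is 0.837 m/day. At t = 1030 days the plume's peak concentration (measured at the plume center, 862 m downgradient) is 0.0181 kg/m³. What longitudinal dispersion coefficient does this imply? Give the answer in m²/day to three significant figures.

At the plume center C_max = M/(n_e·A·√(4πDt)), so D = M²/(4πt·(n_e·A·C_max)²).
n_e·A·C_max = 0.28 × 212 × 0.0181 = 1.074 kg/m.
D = 59.9²/(4π × 1030 × 1.074²) = 0.240 m²/day.

0.240 m²/day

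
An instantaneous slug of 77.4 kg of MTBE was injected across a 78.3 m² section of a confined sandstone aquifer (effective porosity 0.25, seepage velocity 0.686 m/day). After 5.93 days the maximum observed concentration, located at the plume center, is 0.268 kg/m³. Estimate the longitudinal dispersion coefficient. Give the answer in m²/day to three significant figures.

2.92 m²/day

At the plume center C_max = M/(n_e·A·√(4πDt)), so D = M²/(4πt·(n_e·A·C_max)²).
n_e·A·C_max = 0.25 × 78.3 × 0.268 = 5.246 kg/m.
D = 77.4²/(4π × 5.93 × 5.246²) = 2.92 m²/day.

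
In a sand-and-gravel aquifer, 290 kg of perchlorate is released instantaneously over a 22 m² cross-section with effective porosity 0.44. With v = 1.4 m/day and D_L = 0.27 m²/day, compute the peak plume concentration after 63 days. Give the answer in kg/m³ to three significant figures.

The peak of an instantaneous 1D plume sits at x = vt; there the Gaussian factor is 1 and C_max = M/(n_e·A·√(4πDt)), where n_e·A is the pore area the mass is dissolved in.
√(4πDt) = √(4π × 0.27 × 63) = 14.62 m, so C_max = 290/(0.44 × 22 × 14.62) = 2.05 kg/m³.

2.05 kg/m³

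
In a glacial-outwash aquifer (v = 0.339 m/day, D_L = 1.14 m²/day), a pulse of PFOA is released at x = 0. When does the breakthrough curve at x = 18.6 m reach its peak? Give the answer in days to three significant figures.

For the 1D instantaneous-source solution, setting ∂C/∂t = 0 at fixed x gives v²t² + 2Dt − x² = 0, so t = (√(D² + v²x²) − D)/v².
√(D² + v²x²) = √(1.14² + 0.339² × 18.6²) = 6.408; v² = 0.114921.
t = (6.408 − 1.14)/0.114921 = 45.8 days (vs. the pure-advection estimate x/v = 54.9 d).

45.8 days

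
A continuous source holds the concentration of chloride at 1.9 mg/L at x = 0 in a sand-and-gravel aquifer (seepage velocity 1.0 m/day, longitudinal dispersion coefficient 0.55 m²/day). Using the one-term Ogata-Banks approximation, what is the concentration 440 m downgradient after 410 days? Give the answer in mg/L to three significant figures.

0.150 mg/L

For a continuous step input, C/C₀ ≈ ½·erfc((x−vt)/(2√(Dt))).
vt = 1.0 × 410 = 410 m and 2√(Dt) = 2√(0.55 × 410) = 30.03 m.
Argument (x−vt)/(2√(Dt)) = (440 − 410)/30.03 = 0.9990; ½·erfc(0.9990) = 0.07886.
C = 1.9 × 0.07886 = 0.150 mg/L.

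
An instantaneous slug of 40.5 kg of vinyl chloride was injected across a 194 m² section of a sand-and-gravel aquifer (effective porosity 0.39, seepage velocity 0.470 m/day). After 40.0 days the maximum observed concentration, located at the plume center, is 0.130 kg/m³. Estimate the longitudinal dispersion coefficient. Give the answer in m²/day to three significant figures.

At the plume center C_max = M/(n_e·A·√(4πDt)), so D = M²/(4πt·(n_e·A·C_max)²).
n_e·A·C_max = 0.39 × 194 × 0.130 = 9.836 kg/m.
D = 40.5²/(4π × 40.0 × 9.836²) = 0.0337 m²/day.

0.0337 m²/day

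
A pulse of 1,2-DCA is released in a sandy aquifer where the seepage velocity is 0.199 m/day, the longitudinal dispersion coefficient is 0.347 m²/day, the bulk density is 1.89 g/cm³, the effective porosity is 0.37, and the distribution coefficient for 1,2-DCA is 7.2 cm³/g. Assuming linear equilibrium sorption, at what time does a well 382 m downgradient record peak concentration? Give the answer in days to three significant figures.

Retardation factor R = 1 + ρ_b·K_d/n = 1 + 1.89 × 7.2/0.37 = 37.78.
Sorption retards both mechanisms: v_R = v/R = 0.005267 m/day, D_R = D/R = 0.009185 m²/day.
Peak time from v_R²t² + 2D_R t − x² = 0: t = (√(D_R² + v_R²x²) − D_R)/v_R².
√(D_R² + v_R²x²) = √(0.009185² + 0.005267² × 382²) = 2.012; v_R² = 2.774e-05.
t = (2.012 − 0.009185)/2.774e-05 = 72200 days.

72200 days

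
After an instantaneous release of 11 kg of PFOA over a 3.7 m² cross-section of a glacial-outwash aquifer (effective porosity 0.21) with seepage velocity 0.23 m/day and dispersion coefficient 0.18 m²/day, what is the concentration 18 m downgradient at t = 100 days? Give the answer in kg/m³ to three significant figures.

0.665 kg/m³

For an instantaneous plane source, C(x,t) = M/(n_e·A·√(4πDt)) · exp(−(x−vt)²/(4Dt)), with n_e·A the pore (flow) area.
Plume center vt = 0.23 × 100 = 23 m, so the well at 18 m is 5 m upgradient of the peak.
√(4πDt) = 15.04 m, giving peak height M/(n_e·A·√(4πDt)) = 11/(0.21 × 3.7 × 15.04) = 0.9413 kg/m³.
(x−vt)²/(4Dt) = (-5)²/(4 × 0.18 × 100) = 0.3472; exp(−0.3472) = 0.7067.
C = 0.9413 × 0.7067 = 0.665 kg/m³.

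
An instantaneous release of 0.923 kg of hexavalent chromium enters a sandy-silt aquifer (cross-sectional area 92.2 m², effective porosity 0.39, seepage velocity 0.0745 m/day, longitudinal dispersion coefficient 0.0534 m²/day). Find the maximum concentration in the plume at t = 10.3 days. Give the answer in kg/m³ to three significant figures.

The peak of an instantaneous 1D plume sits at x = vt; there the Gaussian factor is 1 and C_max = M/(n_e·A·√(4πDt)), where n_e·A is the pore area the mass is dissolved in.
√(4πDt) = √(4π × 0.0534 × 10.3) = 2.629 m, so C_max = 0.923/(0.39 × 92.2 × 2.629) = 0.00976 kg/m³.

0.00976 kg/m³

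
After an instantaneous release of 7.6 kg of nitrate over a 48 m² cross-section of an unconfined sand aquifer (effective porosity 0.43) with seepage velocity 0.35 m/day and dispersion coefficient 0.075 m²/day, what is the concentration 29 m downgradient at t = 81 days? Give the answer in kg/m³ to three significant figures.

0.0414 kg/m³

For an instantaneous plane source, C(x,t) = M/(n_e·A·√(4πDt)) · exp(−(x−vt)²/(4Dt)), with n_e·A the pore (flow) area.
Plume center vt = 0.35 × 81 = 28.35 m, so the well at 29 m is 0.65 m downgradient of the peak.
√(4πDt) = 8.737 m, giving peak height M/(n_e·A·√(4πDt)) = 7.6/(0.43 × 48 × 8.737) = 0.04214 kg/m³.
(x−vt)²/(4Dt) = (0.65)²/(4 × 0.075 × 81) = 0.01739; exp(−0.01739) = 0.9828.
C = 0.04214 × 0.9828 = 0.0414 kg/m³.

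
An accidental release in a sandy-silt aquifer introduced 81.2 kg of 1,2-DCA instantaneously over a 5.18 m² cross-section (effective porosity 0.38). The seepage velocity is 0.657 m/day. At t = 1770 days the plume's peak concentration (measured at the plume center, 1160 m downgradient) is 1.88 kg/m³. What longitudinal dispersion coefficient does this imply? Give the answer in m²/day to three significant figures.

At the plume center C_max = M/(n_e·A·√(4πDt)), so D = M²/(4πt·(n_e·A·C_max)²).
n_e·A·C_max = 0.38 × 5.18 × 1.88 = 3.701 kg/m.
D = 81.2²/(4π × 1770 × 3.701²) = 0.0216 m²/day.

0.0216 m²/day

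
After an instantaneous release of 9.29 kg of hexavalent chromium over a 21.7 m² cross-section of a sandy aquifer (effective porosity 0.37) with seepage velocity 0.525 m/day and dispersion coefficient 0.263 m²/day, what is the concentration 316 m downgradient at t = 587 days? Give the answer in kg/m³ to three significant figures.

For an instantaneous plane source, C(x,t) = M/(n_e·A·√(4πDt)) · exp(−(x−vt)²/(4Dt)), with n_e·A the pore (flow) area.
Plume center vt = 0.525 × 587 = 308.175 m, so the well at 316 m is 7.825 m downgradient of the peak.
√(4πDt) = 44.05 m, giving peak height M/(n_e·A·√(4πDt)) = 9.29/(0.37 × 21.7 × 44.05) = 0.02627 kg/m³.
(x−vt)²/(4Dt) = (7.825)²/(4 × 0.263 × 587) = 0.09916; exp(−0.09916) = 0.9056.
C = 0.02627 × 0.9056 = 0.0238 kg/m³.

0.0238 kg/m³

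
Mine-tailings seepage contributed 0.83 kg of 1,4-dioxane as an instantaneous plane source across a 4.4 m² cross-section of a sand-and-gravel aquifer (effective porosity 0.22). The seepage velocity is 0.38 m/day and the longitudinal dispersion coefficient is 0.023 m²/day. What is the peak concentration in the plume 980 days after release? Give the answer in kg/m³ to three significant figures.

The peak of an instantaneous 1D plume sits at x = vt; there the Gaussian factor is 1 and C_max = M/(n_e·A·√(4πDt)), where n_e·A is the pore area the mass is dissolved in.
√(4πDt) = √(4π × 0.023 × 980) = 16.83 m, so C_max = 0.83/(0.22 × 4.4 × 16.83) = 0.0509 kg/m³.

0.0509 kg/m³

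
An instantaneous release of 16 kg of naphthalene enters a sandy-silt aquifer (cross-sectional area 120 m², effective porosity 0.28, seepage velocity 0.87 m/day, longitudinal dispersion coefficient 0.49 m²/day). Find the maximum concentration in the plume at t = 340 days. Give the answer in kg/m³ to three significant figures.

0.0104 kg/m³

The peak of an instantaneous 1D plume sits at x = vt; there the Gaussian factor is 1 and C_max = M/(n_e·A·√(4πDt)), where n_e·A is the pore area the mass is dissolved in.
√(4πDt) = √(4π × 0.49 × 340) = 45.76 m, so C_max = 16/(0.28 × 120 × 45.76) = 0.0104 kg/m³.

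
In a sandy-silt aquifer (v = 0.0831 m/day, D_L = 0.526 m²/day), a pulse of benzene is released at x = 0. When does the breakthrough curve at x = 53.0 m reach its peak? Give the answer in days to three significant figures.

566 days

For the 1D instantaneous-source solution, setting ∂C/∂t = 0 at fixed x gives v²t² + 2Dt − x² = 0, so t = (√(D² + v²x²) − D)/v².
√(D² + v²x²) = √(0.526² + 0.0831² × 53.0²) = 4.436; v² = 0.00690561.
t = (4.436 − 0.526)/0.00690561 = 566 days (vs. the pure-advection estimate x/v = 638 d).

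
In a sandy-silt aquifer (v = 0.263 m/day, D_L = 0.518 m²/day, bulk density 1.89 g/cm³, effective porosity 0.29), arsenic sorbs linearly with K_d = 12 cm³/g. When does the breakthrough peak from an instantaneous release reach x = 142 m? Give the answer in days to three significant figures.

Retardation factor R = 1 + ρ_b·K_d/n = 1 + 1.89 × 12/0.29 = 79.21.
Sorption retards both mechanisms: v_R = v/R = 0.003320 m/day, D_R = D/R = 0.006540 m²/day.
Peak time from v_R²t² + 2D_R t − x² = 0: t = (√(D_R² + v_R²x²) − D_R)/v_R².
√(D_R² + v_R²x²) = √(0.006540² + 0.003320² × 142²) = 0.4715; v_R² = 1.102e-05.
t = (0.4715 − 0.006540)/1.102e-05 = 42200 days.

42200 days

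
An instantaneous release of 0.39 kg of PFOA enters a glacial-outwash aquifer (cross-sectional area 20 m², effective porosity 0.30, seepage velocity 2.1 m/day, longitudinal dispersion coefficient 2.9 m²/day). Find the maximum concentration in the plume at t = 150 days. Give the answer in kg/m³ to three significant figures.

0.000879 kg/m³

The peak of an instantaneous 1D plume sits at x = vt; there the Gaussian factor is 1 and C_max = M/(n_e·A·√(4πDt)), where n_e·A is the pore area the mass is dissolved in.
√(4πDt) = √(4π × 2.9 × 150) = 73.93 m, so C_max = 0.39/(0.30 × 20 × 73.93) = 0.000879 kg/m³.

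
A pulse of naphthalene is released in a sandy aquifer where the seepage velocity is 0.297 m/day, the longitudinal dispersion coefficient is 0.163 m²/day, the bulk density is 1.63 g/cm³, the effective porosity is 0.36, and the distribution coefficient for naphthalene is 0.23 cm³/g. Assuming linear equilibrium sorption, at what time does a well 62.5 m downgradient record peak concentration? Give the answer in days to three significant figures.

Retardation factor R = 1 + ρ_b·K_d/n = 1 + 1.63 × 0.23/0.36 = 2.041.
Sorption retards both mechanisms: v_R = v/R = 0.1455 m/day, D_R = D/R = 0.07986 m²/day.
Peak time from v_R²t² + 2D_R t − x² = 0: t = (√(D_R² + v_R²x²) − D_R)/v_R².
√(D_R² + v_R²x²) = √(0.07986² + 0.1455² × 62.5²) = 9.094; v_R² = 0.02117.
t = (9.094 − 0.07986)/0.02117 = 426 days.

426 days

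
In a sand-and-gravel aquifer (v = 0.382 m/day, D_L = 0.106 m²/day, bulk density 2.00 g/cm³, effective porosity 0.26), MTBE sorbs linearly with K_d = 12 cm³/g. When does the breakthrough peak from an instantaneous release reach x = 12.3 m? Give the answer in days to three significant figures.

Retardation factor R = 1 + ρ_b·K_d/n = 1 + 2.00 × 12/0.26 = 93.31.
Sorption retards both mechanisms: v_R = v/R = 0.004094 m/day, D_R = D/R = 0.001136 m²/day.
Peak time from v_R²t² + 2D_R t − x² = 0: t = (√(D_R² + v_R²x²) − D_R)/v_R².
√(D_R² + v_R²x²) = √(0.001136² + 0.004094² × 12.3²) = 0.05037; v_R² = 1.676e-05.
t = (0.05037 − 0.001136)/1.676e-05 = 2940 days.

2940 days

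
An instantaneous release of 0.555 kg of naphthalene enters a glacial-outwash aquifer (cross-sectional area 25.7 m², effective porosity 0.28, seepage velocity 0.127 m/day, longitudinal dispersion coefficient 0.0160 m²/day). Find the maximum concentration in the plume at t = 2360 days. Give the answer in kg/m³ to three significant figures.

The peak of an instantaneous 1D plume sits at x = vt; there the Gaussian factor is 1 and C_max = M/(n_e·A·√(4πDt)), where n_e·A is the pore area the mass is dissolved in.
√(4πDt) = √(4π × 0.0160 × 2360) = 21.78 m, so C_max = 0.555/(0.28 × 25.7 × 21.78) = 0.00354 kg/m³.

0.00354 kg/m³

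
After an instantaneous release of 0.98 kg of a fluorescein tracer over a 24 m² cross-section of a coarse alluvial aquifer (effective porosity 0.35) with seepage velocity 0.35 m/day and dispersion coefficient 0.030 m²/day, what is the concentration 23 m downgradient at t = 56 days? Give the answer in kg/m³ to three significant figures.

0.00455 kg/m³

For an instantaneous plane source, C(x,t) = M/(n_e·A·√(4πDt)) · exp(−(x−vt)²/(4Dt)), with n_e·A the pore (flow) area.
Plume center vt = 0.35 × 56 = 19.6 m, so the well at 23 m is 3.4 m downgradient of the peak.
√(4πDt) = 4.595 m, giving peak height M/(n_e·A·√(4πDt)) = 0.98/(0.35 × 24 × 4.595) = 0.02539 kg/m³.
(x−vt)²/(4Dt) = (3.4)²/(4 × 0.030 × 56) = 1.720; exp(−1.720) = 0.1791.
C = 0.02539 × 0.1791 = 0.00455 kg/m³.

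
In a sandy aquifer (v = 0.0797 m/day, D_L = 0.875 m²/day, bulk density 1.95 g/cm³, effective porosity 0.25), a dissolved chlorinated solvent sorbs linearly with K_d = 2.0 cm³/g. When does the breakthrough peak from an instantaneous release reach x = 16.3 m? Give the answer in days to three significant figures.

1810 days

Retardation factor R = 1 + ρ_b·K_d/n = 1 + 1.95 × 2.0/0.25 = 16.60.
Sorption retards both mechanisms: v_R = v/R = 0.004801 m/day, D_R = D/R = 0.05271 m²/day.
Peak time from v_R²t² + 2D_R t − x² = 0: t = (√(D_R² + v_R²x²) − D_R)/v_R².
√(D_R² + v_R²x²) = √(0.05271² + 0.004801² × 16.3²) = 0.09435; v_R² = 2.305e-05.
t = (0.09435 − 0.05271)/2.305e-05 = 1810 days.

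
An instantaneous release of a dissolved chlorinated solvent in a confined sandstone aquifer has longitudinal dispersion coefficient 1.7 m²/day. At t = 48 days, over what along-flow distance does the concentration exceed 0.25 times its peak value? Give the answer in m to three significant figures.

The plume is Gaussian with σ = √(2Dt) = √(2 × 1.7 × 48) = 12.77 m.
C/C_peak = exp(−Δx²/(2σ²)) = 0.25 ⇒ Δx = σ·√(−2 ln 0.25) = 12.77 × 1.665 = 21.26 m.
Width = 2Δx = 42.5 m.

42.5 m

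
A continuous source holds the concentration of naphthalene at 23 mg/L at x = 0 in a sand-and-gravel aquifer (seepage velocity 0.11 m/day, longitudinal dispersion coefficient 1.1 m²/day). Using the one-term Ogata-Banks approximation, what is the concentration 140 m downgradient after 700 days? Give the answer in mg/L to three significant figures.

1.25 mg/L

For a continuous step input, C/C₀ ≈ ½·erfc((x−vt)/(2√(Dt))).
vt = 0.11 × 700 = 77 m and 2√(Dt) = 2√(1.1 × 700) = 55.50 m.
Argument (x−vt)/(2√(Dt)) = (140 − 77)/55.50 = 1.135; ½·erfc(1.135) = 0.05423.
C = 23 × 0.05423 = 1.25 mg/L.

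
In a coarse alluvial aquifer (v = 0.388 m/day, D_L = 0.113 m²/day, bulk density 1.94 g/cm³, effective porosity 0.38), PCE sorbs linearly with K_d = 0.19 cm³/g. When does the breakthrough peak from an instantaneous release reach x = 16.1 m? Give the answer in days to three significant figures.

Retardation factor R = 1 + ρ_b·K_d/n = 1 + 1.94 × 0.19/0.38 = 1.970.
Sorption retards both mechanisms: v_R = v/R = 0.1970 m/day, D_R = D/R = 0.05736 m²/day.
Peak time from v_R²t² + 2D_R t − x² = 0: t = (√(D_R² + v_R²x²) − D_R)/v_R².
√(D_R² + v_R²x²) = √(0.05736² + 0.1970² × 16.1²) = 3.172; v_R² = 0.03881.
t = (3.172 − 0.05736)/0.03881 = 80.3 days.

80.3 days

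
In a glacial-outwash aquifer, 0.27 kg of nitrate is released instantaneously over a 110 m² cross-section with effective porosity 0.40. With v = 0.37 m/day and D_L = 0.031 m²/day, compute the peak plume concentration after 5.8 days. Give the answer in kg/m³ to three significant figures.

0.00408 kg/m³

The peak of an instantaneous 1D plume sits at x = vt; there the Gaussian factor is 1 and C_max = M/(n_e·A·√(4πDt)), where n_e·A is the pore area the mass is dissolved in.
√(4πDt) = √(4π × 0.031 × 5.8) = 1.503 m, so C_max = 0.27/(0.40 × 110 × 1.503) = 0.00408 kg/m³.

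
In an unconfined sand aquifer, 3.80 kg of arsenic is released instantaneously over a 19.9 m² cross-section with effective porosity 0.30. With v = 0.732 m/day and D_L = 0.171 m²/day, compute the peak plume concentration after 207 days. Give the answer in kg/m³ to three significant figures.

The peak of an instantaneous 1D plume sits at x = vt; there the Gaussian factor is 1 and C_max = M/(n_e·A·√(4πDt)), where n_e·A is the pore area the mass is dissolved in.
√(4πDt) = √(4π × 0.171 × 207) = 21.09 m, so C_max = 3.80/(0.30 × 19.9 × 21.09) = 0.0302 kg/m³.

0.0302 kg/m³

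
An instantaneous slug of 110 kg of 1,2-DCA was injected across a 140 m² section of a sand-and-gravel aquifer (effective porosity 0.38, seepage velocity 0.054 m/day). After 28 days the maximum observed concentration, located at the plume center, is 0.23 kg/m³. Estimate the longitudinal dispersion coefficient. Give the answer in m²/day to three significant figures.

0.230 m²/day

At the plume center C_max = M/(n_e·A·√(4πDt)), so D = M²/(4πt·(n_e·A·C_max)²).
n_e·A·C_max = 0.38 × 140 × 0.23 = 12.24 kg/m.
D = 110²/(4π × 28 × 12.24²) = 0.230 m²/day.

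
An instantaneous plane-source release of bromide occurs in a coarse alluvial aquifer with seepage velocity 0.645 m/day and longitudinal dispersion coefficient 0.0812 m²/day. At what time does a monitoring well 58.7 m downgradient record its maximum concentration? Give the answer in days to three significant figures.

For the 1D instantaneous-source solution, setting ∂C/∂t = 0 at fixed x gives v²t² + 2Dt − x² = 0, so t = (√(D² + v²x²) − D)/v².
√(D² + v²x²) = √(0.0812² + 0.645² × 58.7²) = 37.86; v² = 0.416025.
t = (37.86 − 0.0812)/0.416025 = 90.8 days (vs. the pure-advection estimate x/v = 91.0 d).

90.8 days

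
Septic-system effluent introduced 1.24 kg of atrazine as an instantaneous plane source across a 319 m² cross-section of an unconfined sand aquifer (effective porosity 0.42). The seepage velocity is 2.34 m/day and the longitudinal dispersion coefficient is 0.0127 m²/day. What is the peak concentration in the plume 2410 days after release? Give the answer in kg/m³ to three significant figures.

0.000472 kg/m³

The peak of an instantaneous 1D plume sits at x = vt; there the Gaussian factor is 1 and C_max = M/(n_e·A·√(4πDt)), where n_e·A is the pore area the mass is dissolved in.
√(4πDt) = √(4π × 0.0127 × 2410) = 19.61 m, so C_max = 1.24/(0.42 × 319 × 19.61) = 0.000472 kg/m³.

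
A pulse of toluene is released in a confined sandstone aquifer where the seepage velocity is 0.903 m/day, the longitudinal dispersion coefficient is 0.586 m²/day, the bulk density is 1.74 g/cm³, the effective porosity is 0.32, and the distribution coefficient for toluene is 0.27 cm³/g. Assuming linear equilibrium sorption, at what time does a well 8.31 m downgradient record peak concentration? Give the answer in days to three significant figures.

Retardation factor R = 1 + ρ_b·K_d/n = 1 + 1.74 × 0.27/0.32 = 2.468.
Sorption retards both mechanisms: v_R = v/R = 0.3659 m/day, D_R = D/R = 0.2374 m²/day.
Peak time from v_R²t² + 2D_R t − x² = 0: t = (√(D_R² + v_R²x²) − D_R)/v_R².
√(D_R² + v_R²x²) = √(0.2374² + 0.3659² × 8.31²) = 3.050; v_R² = 0.1339.
t = (3.050 − 0.2374)/0.1339 = 21.0 days.

21.0 days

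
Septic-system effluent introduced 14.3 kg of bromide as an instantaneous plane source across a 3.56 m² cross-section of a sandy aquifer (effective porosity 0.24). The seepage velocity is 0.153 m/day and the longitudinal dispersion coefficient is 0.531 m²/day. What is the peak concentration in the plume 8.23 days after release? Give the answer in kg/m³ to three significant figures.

The peak of an instantaneous 1D plume sits at x = vt; there the Gaussian factor is 1 and C_max = M/(n_e·A·√(4πDt)), where n_e·A is the pore area the mass is dissolved in.
√(4πDt) = √(4π × 0.531 × 8.23) = 7.411 m, so C_max = 14.3/(0.24 × 3.56 × 7.411) = 2.26 kg/m³.

2.26 kg/m³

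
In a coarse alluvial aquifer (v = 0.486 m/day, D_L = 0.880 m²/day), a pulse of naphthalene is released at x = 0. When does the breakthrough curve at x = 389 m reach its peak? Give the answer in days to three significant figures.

797 days

For the 1D instantaneous-source solution, setting ∂C/∂t = 0 at fixed x gives v²t² + 2Dt − x² = 0, so t = (√(D² + v²x²) − D)/v².
√(D² + v²x²) = √(0.880² + 0.486² × 389²) = 189.1; v² = 0.236196.
t = (189.1 − 0.880)/0.236196 = 797 days (vs. the pure-advection estimate x/v = 800 d).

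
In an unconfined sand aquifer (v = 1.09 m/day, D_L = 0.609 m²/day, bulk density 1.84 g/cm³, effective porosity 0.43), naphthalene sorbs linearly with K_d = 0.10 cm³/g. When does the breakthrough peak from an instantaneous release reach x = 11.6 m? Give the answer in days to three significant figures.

Retardation factor R = 1 + ρ_b·K_d/n = 1 + 1.84 × 0.10/0.43 = 1.428.
Sorption retards both mechanisms: v_R = v/R = 0.7633 m/day, D_R = D/R = 0.4265 m²/day.
Peak time from v_R²t² + 2D_R t − x² = 0: t = (√(D_R² + v_R²x²) − D_R)/v_R².
√(D_R² + v_R²x²) = √(0.4265² + 0.7633² × 11.6²) = 8.865; v_R² = 0.5826.
t = (8.865 − 0.4265)/0.5826 = 14.5 days.

14.5 days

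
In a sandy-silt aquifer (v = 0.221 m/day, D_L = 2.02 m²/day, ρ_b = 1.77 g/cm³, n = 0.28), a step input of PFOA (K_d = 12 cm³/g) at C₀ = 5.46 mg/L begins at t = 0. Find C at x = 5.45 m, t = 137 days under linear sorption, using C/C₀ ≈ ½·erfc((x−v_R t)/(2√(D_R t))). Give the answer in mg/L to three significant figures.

0.163 mg/L

Retardation factor R = 1 + ρ_b·K_d/n = 1 + 1.77 × 12/0.28 = 76.86.
Sorption retards both mechanisms: v_R = v/R = 0.002875 m/day, D_R = D/R = 0.02628 m²/day.
v_R·t = 0.002875 × 137 = 0.393875 m; 2√(D_R t) = 3.795 m; argument = (5.45 − 0.393875)/3.795 = 1.332.
C = C₀ × ½·erfc(1.332) = 5.46 × 0.02980 = 0.163 mg/L.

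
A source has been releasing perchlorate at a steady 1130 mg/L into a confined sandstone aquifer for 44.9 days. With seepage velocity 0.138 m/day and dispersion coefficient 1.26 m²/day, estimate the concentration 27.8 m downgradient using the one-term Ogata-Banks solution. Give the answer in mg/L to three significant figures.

For a continuous step input, C/C₀ ≈ ½·erfc((x−vt)/(2√(Dt))).
vt = 0.138 × 44.9 = 6.1962 m and 2√(Dt) = 2√(1.26 × 44.9) = 15.04 m.
Argument (x−vt)/(2√(Dt)) = (27.8 − 6.1962)/15.04 = 1.436; ½·erfc(1.436) = 0.02114.
C = 1130 × 0.02114 = 23.9 mg/L.

23.9 mg/L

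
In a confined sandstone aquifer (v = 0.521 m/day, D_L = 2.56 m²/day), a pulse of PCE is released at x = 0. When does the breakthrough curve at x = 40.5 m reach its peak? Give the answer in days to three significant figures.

68.9 days

For the 1D instantaneous-source solution, setting ∂C/∂t = 0 at fixed x gives v²t² + 2Dt − x² = 0, so t = (√(D² + v²x²) − D)/v².
√(D² + v²x²) = √(2.56² + 0.521² × 40.5²) = 21.26; v² = 0.271441.
t = (21.26 − 2.56)/0.271441 = 68.9 days (vs. the pure-advection estimate x/v = 77.7 d).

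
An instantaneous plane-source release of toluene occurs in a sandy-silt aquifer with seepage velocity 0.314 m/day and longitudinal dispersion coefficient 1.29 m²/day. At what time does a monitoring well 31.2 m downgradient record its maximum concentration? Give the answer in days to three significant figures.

87.1 days

For the 1D instantaneous-source solution, setting ∂C/∂t = 0 at fixed x gives v²t² + 2Dt − x² = 0, so t = (√(D² + v²x²) − D)/v².
√(D² + v²x²) = √(1.29² + 0.314² × 31.2²) = 9.881; v² = 0.098596.
t = (9.881 − 1.29)/0.098596 = 87.1 days (vs. the pure-advection estimate x/v = 99.4 d).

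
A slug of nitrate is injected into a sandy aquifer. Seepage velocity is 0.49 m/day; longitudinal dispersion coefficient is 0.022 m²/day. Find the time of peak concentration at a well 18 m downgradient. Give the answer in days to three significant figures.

For the 1D instantaneous-source solution, setting ∂C/∂t = 0 at fixed x gives v²t² + 2Dt − x² = 0, so t = (√(D² + v²x²) − D)/v².
√(D² + v²x²) = √(0.022² + 0.49² × 18²) = 8.820; v² = 0.2401.
t = (8.820 − 0.022)/0.2401 = 36.6 days (vs. the pure-advection estimate x/v = 36.7 d).

36.6 days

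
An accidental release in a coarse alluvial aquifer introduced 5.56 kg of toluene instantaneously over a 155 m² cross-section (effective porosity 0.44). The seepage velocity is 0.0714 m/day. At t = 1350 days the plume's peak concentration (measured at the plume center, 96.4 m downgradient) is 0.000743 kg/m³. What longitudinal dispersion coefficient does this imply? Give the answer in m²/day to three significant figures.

At the plume center C_max = M/(n_e·A·√(4πDt)), so D = M²/(4πt·(n_e·A·C_max)²).
n_e·A·C_max = 0.44 × 155 × 0.000743 = 0.05067 kg/m.
D = 5.56²/(4π × 1350 × 0.05067²) = 0.710 m²/day.

0.710 m²/day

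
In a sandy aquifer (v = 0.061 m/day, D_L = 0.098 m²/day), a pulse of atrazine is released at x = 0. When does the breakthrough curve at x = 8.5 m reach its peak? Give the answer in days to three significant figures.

115 days

For the 1D instantaneous-source solution, setting ∂C/∂t = 0 at fixed x gives v²t² + 2Dt − x² = 0, so t = (√(D² + v²x²) − D)/v².
√(D² + v²x²) = √(0.098² + 0.061² × 8.5²) = 0.5277; v² = 0.003721.
t = (0.5277 − 0.098)/0.003721 = 115 days (vs. the pure-advection estimate x/v = 139 d).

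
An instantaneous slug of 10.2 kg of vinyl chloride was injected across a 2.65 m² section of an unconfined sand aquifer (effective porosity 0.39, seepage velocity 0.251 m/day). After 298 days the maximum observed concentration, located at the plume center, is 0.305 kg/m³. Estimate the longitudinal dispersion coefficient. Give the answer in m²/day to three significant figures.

At the plume center C_max = M/(n_e·A·√(4πDt)), so D = M²/(4πt·(n_e·A·C_max)²).
n_e·A·C_max = 0.39 × 2.65 × 0.305 = 0.3152 kg/m.
D = 10.2²/(4π × 298 × 0.3152²) = 0.280 m²/day.

0.280 m²/day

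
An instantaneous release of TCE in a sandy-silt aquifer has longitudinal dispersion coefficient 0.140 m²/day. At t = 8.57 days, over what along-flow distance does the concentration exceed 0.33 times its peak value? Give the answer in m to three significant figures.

The plume is Gaussian with σ = √(2Dt) = √(2 × 0.140 × 8.57) = 1.549 m.
C/C_peak = exp(−Δx²/(2σ²)) = 0.33 ⇒ Δx = σ·√(−2 ln 0.33) = 1.549 × 1.489 = 2.306 m.
Width = 2Δx = 4.61 m.

4.61 m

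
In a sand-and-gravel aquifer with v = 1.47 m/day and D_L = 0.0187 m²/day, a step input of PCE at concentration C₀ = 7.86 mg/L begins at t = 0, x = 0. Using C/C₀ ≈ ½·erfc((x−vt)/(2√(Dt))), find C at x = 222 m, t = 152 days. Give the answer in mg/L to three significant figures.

5.71 mg/L

For a continuous step input, C/C₀ ≈ ½·erfc((x−vt)/(2√(Dt))).
vt = 1.47 × 152 = 223.44 m and 2√(Dt) = 2√(0.0187 × 152) = 3.372 m.
Argument (x−vt)/(2√(Dt)) = (222 − 223.44)/3.372 = -0.4270; ½·erfc(-0.4270) = 0.7270.
C = 7.86 × 0.7270 = 5.71 mg/L.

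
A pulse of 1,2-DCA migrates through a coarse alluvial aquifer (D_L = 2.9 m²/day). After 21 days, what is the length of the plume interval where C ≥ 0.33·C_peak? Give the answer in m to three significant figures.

The plume is Gaussian with σ = √(2Dt) = √(2 × 2.9 × 21) = 11.04 m.
C/C_peak = exp(−Δx²/(2σ²)) = 0.33 ⇒ Δx = σ·√(−2 ln 0.33) = 11.04 × 1.489 = 16.44 m.
Width = 2Δx = 32.9 m.

32.9 m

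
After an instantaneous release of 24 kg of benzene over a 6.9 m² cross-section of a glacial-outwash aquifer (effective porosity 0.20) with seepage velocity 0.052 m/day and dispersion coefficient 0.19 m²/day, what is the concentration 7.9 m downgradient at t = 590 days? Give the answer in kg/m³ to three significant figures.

For an instantaneous plane source, C(x,t) = M/(n_e·A·√(4πDt)) · exp(−(x−vt)²/(4Dt)), with n_e·A the pore (flow) area.
Plume center vt = 0.052 × 590 = 30.68 m, so the well at 7.9 m is 22.78 m upgradient of the peak.
√(4πDt) = 37.53 m, giving peak height M/(n_e·A·√(4πDt)) = 24/(0.20 × 6.9 × 37.53) = 0.4634 kg/m³.
(x−vt)²/(4Dt) = (-22.78)²/(4 × 0.19 × 590) = 1.157; exp(−1.157) = 0.3144.
C = 0.4634 × 0.3144 = 0.146 kg/m³.

0.146 kg/m³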